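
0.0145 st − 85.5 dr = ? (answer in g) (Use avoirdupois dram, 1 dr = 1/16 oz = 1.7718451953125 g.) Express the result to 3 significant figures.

0.0145 st = 92.0793 g and 85.5 dr = 151.493 g.
92.0793 − 151.493 ≈ -59.4 g.

-59.4 g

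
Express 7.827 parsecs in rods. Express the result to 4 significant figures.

4.802 × 10^16 rods

1 parsec = 6.13552 × 10^15 rods.
Thus 7.827 × 6.13552 × 10^15 ≈ 4.802 × 10^16 rod.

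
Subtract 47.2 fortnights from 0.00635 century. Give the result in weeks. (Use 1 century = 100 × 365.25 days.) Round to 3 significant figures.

0.00635 century = 33.1334 wk and 47.2 fortnight = 94.4000 wk.
33.1334 − 94.4000 ≈ -61.3 wk.

-61.3 weeks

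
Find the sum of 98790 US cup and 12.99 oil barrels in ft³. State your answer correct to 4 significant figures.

898.3 ft³

98790 US cup = 825.394 ft³ and 12.99 bbl = 72.9334 ft³.
825.394 + 72.9334 ≈ 898.3 ft³.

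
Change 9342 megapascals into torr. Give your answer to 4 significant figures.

7.007 × 10^7 torr

1 megapascal = 7500.62 torr.
Then 9342 × 7500.62 ≈ 7.007 × 10^7 torr.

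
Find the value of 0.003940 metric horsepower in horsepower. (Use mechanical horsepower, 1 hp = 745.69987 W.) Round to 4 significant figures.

0.003886 horsepower

1 metric horsepower = 0.986320 hp.
Thus 0.003940 × 0.986320 ≈ 0.003886 hp.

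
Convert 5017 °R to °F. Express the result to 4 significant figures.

°R = °F + 459.67.
Applying the formula gives 4557 °F.

4557 °F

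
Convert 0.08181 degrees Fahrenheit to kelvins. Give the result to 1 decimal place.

K = (°F + 459.67) × 5/9.
Applying the formula gives 255.4 K.

255.4 kelvins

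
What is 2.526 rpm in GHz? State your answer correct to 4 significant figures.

1 rpm = 1.66667 × 10^-11 GHz.
2.526 × 1.66667 × 10^-11 ≈ 4.210 × 10^-11 GHz.

4.210 × 10^-11 gigahertz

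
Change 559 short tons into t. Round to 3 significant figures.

507 t

1 short ton = 0.907185 t.
Thus 559 × 0.907185 ≈ 507 t.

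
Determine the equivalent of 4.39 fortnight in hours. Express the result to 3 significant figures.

1 fortnight = 336.000 hours.
Then 4.39 × 336.000 ≈ 1480 h.

1480 hours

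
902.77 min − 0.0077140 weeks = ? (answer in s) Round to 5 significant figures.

902.77 min = 54166.2 s and 0.0077140 wk = 4665.43 s.
54166.2 − 4665.43 ≈ 49501 s.

49501 s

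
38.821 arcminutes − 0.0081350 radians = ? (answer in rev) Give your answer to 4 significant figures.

0.0005025 rev

38.821 arcmin = 0.00179727 rev and 0.0081350 rad = 0.00129473 rev.
0.00179727 − 0.00129473 ≈ 0.0005025 rev.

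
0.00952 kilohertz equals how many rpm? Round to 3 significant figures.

571 revolutions per minute

1 kHz = 60000.0 rpm.
So 0.00952 × 60000.0 ≈ 571 rpm.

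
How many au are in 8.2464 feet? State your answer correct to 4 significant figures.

1.680e-11 astronomical units

1 ft = 2.03746e-12 au.
So 8.2464 × 2.03746e-12 ≈ 1.680e-11 au.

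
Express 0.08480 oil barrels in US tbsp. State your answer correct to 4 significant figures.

1 bbl = 10752.0 US tbsp.
0.08480 × 10752.0 ≈ 911.8 US tbsp.

911.8 US tablespoons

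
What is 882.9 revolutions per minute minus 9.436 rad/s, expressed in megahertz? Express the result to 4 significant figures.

882.9 rpm = 1.47150 × 10^-5 MHz and 9.436 rad/s = 1.50179 × 10^-6 MHz.
1.47150 × 10^-5 − 1.50179 × 10^-6 ≈ 1.321 × 10^-5 MHz.

1.321 × 10^-5 MHz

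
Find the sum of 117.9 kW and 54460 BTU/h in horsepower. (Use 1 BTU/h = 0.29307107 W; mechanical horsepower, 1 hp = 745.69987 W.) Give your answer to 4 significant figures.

179.5 horsepower

117.9 kW = 158.107 hp and 54460 BTU/h = 21.4036 hp.
158.107 + 21.4036 ≈ 179.5 hp.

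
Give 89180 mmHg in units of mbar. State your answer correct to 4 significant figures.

1 millimeter of mercury = 1.33322 mbar.
Then 89180 × 1.33322 ≈ 118900 mbar.

118900 millibar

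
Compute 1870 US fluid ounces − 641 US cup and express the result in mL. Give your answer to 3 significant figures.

1870 US fl oz = 55302.5 mL and 641 US cup = 151653 mL.
55302.5 − 151653 ≈ -96400 mL.

-96400 milliliters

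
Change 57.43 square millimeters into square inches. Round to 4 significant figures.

1 mm² = 0.00155000 in².
57.43 × 0.00155000 ≈ 0.08902 in².

0.08902 square inches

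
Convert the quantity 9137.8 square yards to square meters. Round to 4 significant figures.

1 yd² = 0.836127 m².
Thus 9137.8 × 0.836127 ≈ 7640 m².

7640 m²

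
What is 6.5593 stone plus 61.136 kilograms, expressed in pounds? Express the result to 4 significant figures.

6.5593 st = 91.8302 lb and 61.136 kg = 134.782 lb.
91.8302 + 134.782 ≈ 226.6 lb.

226.6 pounds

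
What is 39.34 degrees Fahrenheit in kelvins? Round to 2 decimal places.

277.23 K

K = (°F + 459.67) × 5/9.
Applying the formula gives 277.23 K.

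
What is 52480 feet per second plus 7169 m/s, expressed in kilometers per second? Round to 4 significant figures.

23.16 kilometers per second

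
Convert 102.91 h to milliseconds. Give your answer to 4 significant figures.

1 hour = 3.60000 × 10^6 ms.
Then 102.91 × 3.60000 × 10^6 ≈ 3.705 × 10^8 ms.

3.705 × 10^8 milliseconds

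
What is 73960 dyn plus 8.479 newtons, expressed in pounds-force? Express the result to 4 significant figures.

2.072 lbf

73960 dyn = 0.166269 lbf and 8.479 N = 1.90616 lbf.
0.166269 + 1.90616 ≈ 2.072 lbf.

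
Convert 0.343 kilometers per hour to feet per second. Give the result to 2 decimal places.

1 km/h = 0.911344 feet per second.
Then 0.343 × 0.911344 ≈ 0.31 ft/s.

0.31 feet per second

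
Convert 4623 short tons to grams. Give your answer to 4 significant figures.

1 short ton = 907185 g.
So 4623 × 907185 ≈ 4.194 × 10^9 g.

4.194 × 10^9 grams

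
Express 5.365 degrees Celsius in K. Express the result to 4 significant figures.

K = °C + 273.15.
Applying the formula gives 278.5 K.

278.5 kelvins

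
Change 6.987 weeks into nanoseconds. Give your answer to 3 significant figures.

1 wk = 6.04800 × 10^14 ns.
So 6.987 × 6.04800 × 10^14 ≈ 4.23 × 10^15 ns.

4.23 × 10^15 ns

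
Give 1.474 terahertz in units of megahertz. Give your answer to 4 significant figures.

1.474 × 10^6 MHz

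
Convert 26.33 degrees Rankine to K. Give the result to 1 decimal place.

14.6 K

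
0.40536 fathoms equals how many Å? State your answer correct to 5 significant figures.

1 fathom = 1.82880 × 10^10 Å.
Thus 0.40536 × 1.82880 × 10^10 ≈ 7.4132 × 10^9 Å.

7.4132 × 10^9 Å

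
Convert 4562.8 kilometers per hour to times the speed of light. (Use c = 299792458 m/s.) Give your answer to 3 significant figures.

1 kilometer per hour = 9.26567 × 10^-10 times the speed of light.
4562.8 × 9.26567 × 10^-10 ≈ 4.23 × 10^-6 c.

4.23 × 10^-6 c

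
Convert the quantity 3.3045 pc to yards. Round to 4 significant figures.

1 pc = 3.37454e+16 yd.
So 3.3045 × 3.37454e+16 ≈ 1.115e+17 yd.

1.115e+17 yd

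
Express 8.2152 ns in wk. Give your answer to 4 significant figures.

1.358 × 10^-14 weeks

1 ns = 1.65344 × 10^-15 wk.
Then 8.2152 × 1.65344 × 10^-15 ≈ 1.358 × 10^-14 wk.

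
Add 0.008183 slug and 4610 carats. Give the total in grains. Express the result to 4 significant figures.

0.008183 slug = 1842.96 gr and 4610 ct = 14228.6 gr.
1842.96 + 14228.6 ≈ 16070 gr.

16070 grains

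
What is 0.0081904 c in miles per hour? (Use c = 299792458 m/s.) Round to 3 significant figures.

5.49e+6 miles per hour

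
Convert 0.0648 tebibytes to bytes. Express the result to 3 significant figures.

7.12 × 10^10 B

1 TiB = 1.09951 × 10^12 B.
So 0.0648 × 1.09951 × 10^12 ≈ 7.12 × 10^10 B.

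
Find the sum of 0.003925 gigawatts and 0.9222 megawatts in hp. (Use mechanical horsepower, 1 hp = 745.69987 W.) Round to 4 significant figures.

6500 hp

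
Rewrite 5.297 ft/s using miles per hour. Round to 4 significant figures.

1 ft/s = 0.681818 mph.
So 5.297 × 0.681818 ≈ 3.612 mph.

3.612 mph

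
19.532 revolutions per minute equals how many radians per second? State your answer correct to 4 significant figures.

2.045 rad/s

1 rpm = 0.104720 rad/s.
Thus 19.532 × 0.104720 ≈ 2.045 rad/s.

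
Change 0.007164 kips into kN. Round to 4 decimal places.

0.0319 kilonewtons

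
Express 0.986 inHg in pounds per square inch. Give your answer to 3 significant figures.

1 inHg = 0.491154 psi.
So 0.986 × 0.491154 ≈ 0.484 psi.

0.484 pounds per square inch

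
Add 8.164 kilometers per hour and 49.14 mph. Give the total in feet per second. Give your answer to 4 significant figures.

8.164 km/h = 7.44022 ft/s and 49.14 mph = 72.0720 ft/s.
7.44022 + 72.0720 ≈ 79.51 ft/s.

79.51 feet per second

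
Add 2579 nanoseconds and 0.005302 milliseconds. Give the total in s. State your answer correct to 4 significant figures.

7.881e-6 seconds

2579 ns = 2.57900e-6 s and 0.005302 ms = 5.30200e-6 s.
2.57900e-6 + 5.30200e-6 ≈ 7.881e-6 s.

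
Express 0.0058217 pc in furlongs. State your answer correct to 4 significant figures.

8.930 × 10^11 furlong

1 pc = 1.53388 × 10^14 furlong.
Then 0.0058217 × 1.53388 × 10^14 ≈ 8.930 × 10^11 furlong.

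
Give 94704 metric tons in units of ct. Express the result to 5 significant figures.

4.7352 × 10^11 ct

1 metric ton = 5.00000 × 10^6 ct.
94704 × 5.00000 × 10^6 ≈ 4.7352 × 10^11 ct.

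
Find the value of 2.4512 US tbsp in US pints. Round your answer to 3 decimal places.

1 US tablespoon = 0.0312500 US pt.
Then 2.4512 × 0.0312500 ≈ 0.077 US pt.

0.077 US pints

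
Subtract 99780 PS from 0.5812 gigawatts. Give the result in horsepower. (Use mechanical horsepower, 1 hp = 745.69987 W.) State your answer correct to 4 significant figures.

681000 horsepower

0.5812 GW = 779402 hp and 99780 PS = 98415.0 hp.
779402 − 98415.0 ≈ 681000 hp.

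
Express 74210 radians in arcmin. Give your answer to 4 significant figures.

2.551e+8 arcmin

1 rad = 3437.75 arcminutes.
Then 74210 × 3437.75 ≈ 2.551e+8 arcmin.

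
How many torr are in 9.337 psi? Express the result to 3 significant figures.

483 torr

1 pound per square inch = 51.7149 torr.
Thus 9.337 × 51.7149 ≈ 483 torr.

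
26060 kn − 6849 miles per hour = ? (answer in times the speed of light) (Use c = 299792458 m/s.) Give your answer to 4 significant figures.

26060 kn = 4.47190 × 10^-5 c and 6849 mph = 1.02130 × 10^-5 c.
4.47190 × 10^-5 − 1.02130 × 10^-5 ≈ 3.451 × 10^-5 c.

3.451 × 10^-5 c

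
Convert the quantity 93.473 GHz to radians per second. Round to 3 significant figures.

1 gigahertz = 6.28319 × 10^9 rad/s.
93.473 × 6.28319 × 10^9 ≈ 5.87 × 10^11 rad/s.

5.87 × 10^11 radians per second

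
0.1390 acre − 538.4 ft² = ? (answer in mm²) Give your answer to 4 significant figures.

5.125e+8 square millimeters

0.1390 acre = 5.62513e+8 mm² and 538.4 ft² = 5.00190e+7 mm².
5.62513e+8 − 5.00190e+7 ≈ 5.125e+8 mm².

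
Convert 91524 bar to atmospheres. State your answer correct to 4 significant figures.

90330 atmospheres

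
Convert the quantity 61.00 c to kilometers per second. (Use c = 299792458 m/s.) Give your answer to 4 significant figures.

1 speed of light = 299792 km/s.
Then 61.00 × 299792 ≈ 1.829 × 10^7 km/s.

1.829 × 10^7 kilometers per second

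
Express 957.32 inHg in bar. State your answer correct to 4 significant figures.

1 inHg = 0.0338639 bar.
Then 957.32 × 0.0338639 ≈ 32.42 bar.

32.42 bar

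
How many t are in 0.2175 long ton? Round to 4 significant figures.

0.2210 t

1 long ton = 1.01605 t.
Thus 0.2175 × 1.01605 ≈ 0.2210 t.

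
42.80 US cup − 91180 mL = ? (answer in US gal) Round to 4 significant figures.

-21.41 US gal

42.80 US cup = 2.67500 US gal and 91180 mL = 24.0872 US gal.
2.67500 − 24.0872 ≈ -21.41 US gal.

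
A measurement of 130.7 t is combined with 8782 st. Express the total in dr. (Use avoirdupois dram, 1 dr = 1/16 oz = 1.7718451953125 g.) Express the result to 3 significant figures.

1.05e+8 dr

130.7 t = 7.37649e+7 dr and 8782 st = 3.14747e+7 dr.
7.37649e+7 + 3.14747e+7 ≈ 1.05e+8 dr.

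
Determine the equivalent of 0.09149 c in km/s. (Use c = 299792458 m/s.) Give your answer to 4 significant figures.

27430 km/s

1 speed of light = 299792 km/s.
0.09149 × 299792 ≈ 27430 km/s.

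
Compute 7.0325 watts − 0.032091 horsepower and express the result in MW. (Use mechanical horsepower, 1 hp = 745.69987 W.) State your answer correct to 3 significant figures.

-1.69e-5 megawatts

7.0325 W = 7.03250e-6 MW and 0.032091 hp = 2.39303e-5 MW.
7.03250e-6 − 2.39303e-5 ≈ -1.69e-5 MW.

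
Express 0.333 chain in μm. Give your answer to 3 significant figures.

6.70 × 10^6 μm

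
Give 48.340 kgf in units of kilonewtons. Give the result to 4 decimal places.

0.4741 kN

1 kilogram-force = 0.00980665 kN.
Thus 48.340 × 0.00980665 ≈ 0.4741 kN.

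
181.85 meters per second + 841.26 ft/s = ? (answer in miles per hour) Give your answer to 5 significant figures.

181.85 m/s = 406.787 mph and 841.26 ft/s = 573.586 mph.
406.787 + 573.586 ≈ 980.37 mph.

980.37 miles per hour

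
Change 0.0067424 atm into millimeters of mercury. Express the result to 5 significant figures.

5.1242 mmHg

1 atmosphere = 760.000 mmHg.
Then 0.0067424 × 760.000 ≈ 5.1242 mmHg.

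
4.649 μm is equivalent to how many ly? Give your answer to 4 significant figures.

1 micrometer = 1.05700 × 10^-22 ly.
So 4.649 × 1.05700 × 10^-22 ≈ 4.914 × 10^-22 ly.

4.914 × 10^-22 ly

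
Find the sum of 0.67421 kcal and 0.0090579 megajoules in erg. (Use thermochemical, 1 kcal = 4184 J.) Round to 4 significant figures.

1.188e+11 erg

0.67421 kcal = 2.82089e+10 erg and 0.0090579 MJ = 9.05790e+10 erg.
2.82089e+10 + 9.05790e+10 ≈ 1.188e+11 erg.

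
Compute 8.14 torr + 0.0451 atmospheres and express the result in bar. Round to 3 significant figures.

0.0566 bar

8.14 torr = 0.010852441 bar and 0.0451 atm = 0.045697575 bar.
0.010852441 + 0.045697575 ≈ 0.0566 bar.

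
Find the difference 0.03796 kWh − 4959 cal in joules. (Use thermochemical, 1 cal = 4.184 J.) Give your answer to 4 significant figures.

115900 J

0.03796 kWh = 136656 J and 4959 cal = 20748.5 J.
136656 − 20748.5 ≈ 115900 J.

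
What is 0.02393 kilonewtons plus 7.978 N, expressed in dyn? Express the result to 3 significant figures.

3.19 × 10^6 dynes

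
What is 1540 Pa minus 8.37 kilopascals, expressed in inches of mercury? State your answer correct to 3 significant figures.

1540 Pa = 0.454762 inHg and 8.37 kPa = 2.47166 inHg.
0.454762 − 2.47166 ≈ -2.02 inHg.

-2.02 inches of mercury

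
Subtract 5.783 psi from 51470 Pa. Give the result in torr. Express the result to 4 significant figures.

51470 Pa = 386.057 torr and 5.783 psi = 299.067 torr.
386.057 − 299.067 ≈ 86.99 torr.

86.99 torr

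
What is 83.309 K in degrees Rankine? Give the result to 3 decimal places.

°R = K × 9/5.
Applying the formula gives 149.956 °R.

149.956 degrees Rankine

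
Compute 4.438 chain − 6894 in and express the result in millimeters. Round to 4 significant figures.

-85830 millimeters

4.438 chain = 89278.4 mm and 6894 in = 175108 mm.
89278.4 − 175108 ≈ -85830 mm.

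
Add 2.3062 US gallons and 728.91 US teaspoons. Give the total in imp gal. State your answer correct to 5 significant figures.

2.7106 imp gal

2.3062 US gal = 1.92031 imp gal and 728.91 US tsp = 0.790292 imp gal.
1.92031 + 0.790292 ≈ 2.7106 imp gal.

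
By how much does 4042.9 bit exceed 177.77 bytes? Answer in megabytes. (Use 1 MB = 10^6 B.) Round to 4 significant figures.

0.0003276 megabytes

4042.9 bit = 0.0005053625 MB and 177.77 B = 0.0001777700 MB.
0.0005053625 − 0.0001777700 ≈ 0.0003276 MB.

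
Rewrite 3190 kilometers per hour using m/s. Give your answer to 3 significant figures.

1 km/h = 0.277778 meters per second.
Then 3190 × 0.277778 ≈ 886 m/s.

886 meters per second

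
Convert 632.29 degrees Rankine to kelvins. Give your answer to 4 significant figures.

351.3 kelvins

°R = K × 9/5.
Applying the formula gives 351.3 K.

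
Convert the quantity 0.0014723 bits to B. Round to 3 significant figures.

1 bit = 0.125000 B.
Thus 0.0014723 × 0.125000 ≈ 0.000184 B.

0.000184 bytes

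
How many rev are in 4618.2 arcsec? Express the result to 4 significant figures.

1 arcsec = 7.71605e-7 rev.
Then 4618.2 × 7.71605e-7 ≈ 0.003563 rev.

0.003563 rev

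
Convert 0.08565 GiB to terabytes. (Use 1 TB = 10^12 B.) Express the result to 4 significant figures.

1 gibibyte = 0.00107374 terabytes.
0.08565 × 0.00107374 ≈ 9.197e-5 TB.

9.197e-5 terabytes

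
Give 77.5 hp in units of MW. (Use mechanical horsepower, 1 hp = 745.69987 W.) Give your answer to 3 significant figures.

1 hp = 0.000745700 MW.
So 77.5 × 0.000745700 ≈ 0.0578 MW.

0.0578 MW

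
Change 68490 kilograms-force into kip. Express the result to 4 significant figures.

151.0 kip

1 kgf = 0.00220462 kips.
Thus 68490 × 0.00220462 ≈ 151.0 kip.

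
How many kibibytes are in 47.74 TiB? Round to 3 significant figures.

5.13e+10 KiB

1 tebibyte = 1.07374e+9 KiB.
Thus 47.74 × 1.07374e+9 ≈ 5.13e+10 KiB.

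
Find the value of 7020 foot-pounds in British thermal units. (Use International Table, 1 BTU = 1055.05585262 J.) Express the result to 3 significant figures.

1 ft·lbf = 0.00128507 BTU.
7020 × 0.00128507 ≈ 9.02 BTU.

9.02 British thermal units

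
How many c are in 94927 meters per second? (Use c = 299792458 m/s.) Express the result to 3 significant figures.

1 meter per second = 3.33564 × 10^-9 times the speed of light.
94927 × 3.33564 × 10^-9 ≈ 0.000317 c.

0.000317 times the speed of light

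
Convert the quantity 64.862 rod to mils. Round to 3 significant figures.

1.28 × 10^7 mil

1 rod = 198000 mil.
Thus 64.862 × 198000 ≈ 1.28 × 10^7 mil.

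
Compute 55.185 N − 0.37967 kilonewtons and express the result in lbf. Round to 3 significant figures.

-72.9 lbf

55.185 N = 12.4061 lbf and 0.37967 kN = 85.3532 lbf.
12.4061 − 85.3532 ≈ -72.9 lbf.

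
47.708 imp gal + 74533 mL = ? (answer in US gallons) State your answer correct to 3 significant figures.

47.708 imp gal = 57.2949 US gal and 74533 mL = 19.6895 US gal.
57.2949 + 19.6895 ≈ 77.0 US gal.

77.0 US gal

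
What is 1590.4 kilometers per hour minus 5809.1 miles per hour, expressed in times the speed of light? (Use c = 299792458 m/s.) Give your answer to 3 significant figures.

1590.4 km/h = 1.47361e-6 c and 5809.1 mph = 8.66233e-6 c.
1.47361e-6 − 8.66233e-6 ≈ -7.19e-6 c.

-7.19e-6 c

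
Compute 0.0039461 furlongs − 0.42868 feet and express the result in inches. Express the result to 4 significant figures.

26.11 inches

0.0039461 furlong = 31.2531 in and 0.42868 ft = 5.14416 in.
31.2531 − 5.14416 ≈ 26.11 in.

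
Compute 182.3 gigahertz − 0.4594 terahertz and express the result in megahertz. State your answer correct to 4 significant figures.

-277100 megahertz

182.3 GHz = 182300 MHz and 0.4594 THz = 459400 MHz.
182300 − 459400 ≈ -277100 MHz.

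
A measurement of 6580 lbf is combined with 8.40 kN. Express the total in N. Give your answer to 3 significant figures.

37700 newtons

6580 lbf = 29269.3 N and 8.40 kN = 8400.00 N.
29269.3 + 8400.00 ≈ 37700 N.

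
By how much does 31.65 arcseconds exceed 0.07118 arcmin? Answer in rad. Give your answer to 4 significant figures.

0.0001327 rad

31.65 arcsec = 0.000153444 rad and 0.07118 arcmin = 2.07054 × 10^-5 rad.
0.000153444 − 2.07054 × 10^-5 ≈ 0.0001327 rad.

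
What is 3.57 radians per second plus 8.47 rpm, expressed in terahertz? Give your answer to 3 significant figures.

3.57 rad/s = 5.68183e-13 THz and 8.47 rpm = 1.41167e-13 THz.
5.68183e-13 + 1.41167e-13 ≈ 7.09e-13 THz.

7.09e-13 terahertz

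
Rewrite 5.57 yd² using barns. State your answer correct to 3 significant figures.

1 square yard = 8.36127 × 10^27 barn.
Thus 5.57 × 8.36127 × 10^27 ≈ 4.66 × 10^28 barn.

4.66 × 10^28 barn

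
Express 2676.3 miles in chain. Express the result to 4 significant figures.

214100 chain

1 mi = 80.0000 chain.
Then 2676.3 × 80.0000 ≈ 214100 chain.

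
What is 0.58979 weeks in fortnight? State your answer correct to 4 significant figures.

1 week = 0.500000 fortnight.
Then 0.58979 × 0.500000 ≈ 0.2949 fortnight.

0.2949 fortnight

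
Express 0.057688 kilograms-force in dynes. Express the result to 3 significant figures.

1 kgf = 980665 dyn.
Then 0.057688 × 980665 ≈ 56600 dyn.

56600 dyn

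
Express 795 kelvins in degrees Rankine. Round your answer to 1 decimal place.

1431.0 degrees Rankine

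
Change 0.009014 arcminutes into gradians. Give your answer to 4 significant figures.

0.0001669 grad

1 arcminute = 0.0185185 grad.
0.009014 × 0.0185185 ≈ 0.0001669 grad.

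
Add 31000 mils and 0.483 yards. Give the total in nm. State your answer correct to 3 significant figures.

1.23 × 10^9 nm

31000 mil = 7.87400 × 10^8 nm and 0.483 yd = 4.41655 × 10^8 nm.
7.87400 × 10^8 + 4.41655 × 10^8 ≈ 1.23 × 10^9 nm.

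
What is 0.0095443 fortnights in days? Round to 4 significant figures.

1 fortnight = 14.0000 days.
So 0.0095443 × 14.0000 ≈ 0.1336 d.

0.1336 days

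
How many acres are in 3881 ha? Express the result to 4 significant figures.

9590 acre

1 hectare = 2.47105 acres.
3881 × 2.47105 ≈ 9590 acre.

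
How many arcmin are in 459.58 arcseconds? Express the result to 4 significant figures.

1 arcsec = 0.0166667 arcminutes.
Thus 459.58 × 0.0166667 ≈ 7.660 arcmin.

7.660 arcmin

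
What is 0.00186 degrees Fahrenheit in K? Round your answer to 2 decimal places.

255.37 kelvins

K = (°F + 459.67) × 5/9.
Applying the formula gives 255.37 K.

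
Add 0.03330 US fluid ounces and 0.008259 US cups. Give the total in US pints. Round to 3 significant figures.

0.03330 US fl oz = 0.00208125 US pt and 0.008259 US cup = 0.00412950 US pt.
0.00208125 + 0.00412950 ≈ 0.00621 US pt.

0.00621 US pt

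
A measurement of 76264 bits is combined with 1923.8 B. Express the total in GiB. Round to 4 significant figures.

76264 bit = 8.87830 × 10^-6 GiB and 1923.8 B = 1.79168 × 10^-6 GiB.
8.87830 × 10^-6 + 1.79168 × 10^-6 ≈ 1.067 × 10^-5 GiB.

1.067 × 10^-5 GiB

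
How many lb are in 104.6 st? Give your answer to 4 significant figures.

1 stone = 14.0000 pounds.
Then 104.6 × 14.0000 ≈ 1464 lb.

1464 pounds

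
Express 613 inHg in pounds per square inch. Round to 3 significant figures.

1 inch of mercury = 0.491154 psi.
Then 613 × 0.491154 ≈ 301 psi.

301 psi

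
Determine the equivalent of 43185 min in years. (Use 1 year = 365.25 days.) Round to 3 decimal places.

1 minute = 1.90129 × 10^-6 years.
Then 43185 × 1.90129 × 10^-6 ≈ 0.082 yr.

0.082 yr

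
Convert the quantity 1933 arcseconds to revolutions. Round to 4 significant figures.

0.001492 rev

1 arcsec = 7.71605e-7 revolutions.
Thus 1933 × 7.71605e-7 ≈ 0.001492 rev.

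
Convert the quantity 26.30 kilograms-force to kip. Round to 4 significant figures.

0.05798 kips

1 kgf = 0.00220462 kips.
Thus 26.30 × 0.00220462 ≈ 0.05798 kip.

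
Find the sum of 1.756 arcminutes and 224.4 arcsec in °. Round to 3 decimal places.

1.756 arcmin = 0.0292667 ° and 224.4 arcsec = 0.0623333 °.
0.0292667 + 0.0623333 ≈ 0.092 °.

0.092 °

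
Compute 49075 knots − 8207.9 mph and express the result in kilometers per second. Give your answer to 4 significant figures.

49075 kn = 25.2464 km/s and 8207.9 mph = 3.66926 km/s.
25.2464 − 3.66926 ≈ 21.58 km/s.

21.58 kilometers per second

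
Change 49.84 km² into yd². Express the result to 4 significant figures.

5.961e+7 square yards

1 square kilometer = 1.19599e+6 yd².
So 49.84 × 1.19599e+6 ≈ 5.961e+7 yd².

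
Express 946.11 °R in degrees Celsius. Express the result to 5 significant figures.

252.47 degrees Celsius

°R = (°C + 273.15) × 9/5.
Applying the formula gives 252.47 °C.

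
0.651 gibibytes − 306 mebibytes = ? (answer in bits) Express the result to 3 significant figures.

3.03e+9 bit

0.651 GiB = 5.59205e+9 bit and 306 MiB = 2.56691e+9 bit.
5.59205e+9 − 2.56691e+9 ≈ 3.03e+9 bit.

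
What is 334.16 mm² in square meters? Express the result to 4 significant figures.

1 square millimeter = 1.00000 × 10^-6 m².
So 334.16 × 1.00000 × 10^-6 ≈ 0.0003342 m².

0.0003342 m²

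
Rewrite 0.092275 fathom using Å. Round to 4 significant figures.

1.688e+9 Å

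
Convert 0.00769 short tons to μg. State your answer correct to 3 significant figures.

6.98e+9 μg

1 short ton = 9.07185e+11 μg.
So 0.00769 × 9.07185e+11 ≈ 6.98e+9 μg.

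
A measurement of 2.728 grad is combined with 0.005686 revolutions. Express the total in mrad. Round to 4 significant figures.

2.728 grad = 42.8513 mrad and 0.005686 rev = 35.7262 mrad.
42.8513 + 35.7262 ≈ 78.58 mrad.

78.58 milliradians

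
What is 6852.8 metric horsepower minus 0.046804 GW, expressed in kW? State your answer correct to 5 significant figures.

6852.8 PS = 5040.23 kW and 0.046804 GW = 46804.0 kW.
5040.23 − 46804.0 ≈ -41764 kW.

-41764 kW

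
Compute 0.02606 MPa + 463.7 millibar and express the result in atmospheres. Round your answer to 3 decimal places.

0.02606 MPa = 0.257192 atm and 463.7 mbar = 0.457636 atm.
0.257192 + 0.457636 ≈ 0.715 atm.

0.715 atmospheres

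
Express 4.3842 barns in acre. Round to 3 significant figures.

1.08e-31 acres

1 barn = 2.47105e-32 acre.
4.3842 × 2.47105e-32 ≈ 1.08e-31 acre.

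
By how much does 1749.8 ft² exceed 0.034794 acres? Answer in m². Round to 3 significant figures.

21.8 m²

1749.8 ft² = 162.562 m² and 0.034794 acre = 140.806 m².
162.562 − 140.806 ≈ 21.8 m².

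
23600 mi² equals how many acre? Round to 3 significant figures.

1.51 × 10^7 acre

1 square mile = 640.000 acre.
Thus 23600 × 640.000 ≈ 1.51 × 10^7 acre.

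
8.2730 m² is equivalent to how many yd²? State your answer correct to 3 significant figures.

1 m² = 1.19599 square yards.
Then 8.2730 × 1.19599 ≈ 9.89 yd².

9.89 square yards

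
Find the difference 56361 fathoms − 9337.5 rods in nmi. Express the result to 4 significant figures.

30.30 nautical miles

56361 fathom = 55.6550 nmi and 9337.5 rod = 25.3565 nmi.
55.6550 − 25.3565 ≈ 30.30 nmi.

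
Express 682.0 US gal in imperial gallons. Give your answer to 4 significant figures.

1 US gallon = 0.832674 imperial gallons.
Then 682.0 × 0.832674 ≈ 567.9 imp gal.

567.9 imp gal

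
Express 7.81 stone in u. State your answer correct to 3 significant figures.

1 st = 3.82424 × 10^27 u.
Then 7.81 × 3.82424 × 10^27 ≈ 2.99 × 10^28 u.

2.99 × 10^28 u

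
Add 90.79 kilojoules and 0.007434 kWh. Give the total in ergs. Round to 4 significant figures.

1.176e+12 erg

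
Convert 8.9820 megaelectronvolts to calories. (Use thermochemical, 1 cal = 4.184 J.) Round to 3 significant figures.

1 MeV = 3.82929e-14 cal.
Thus 8.9820 × 3.82929e-14 ≈ 3.44e-13 cal.

3.44e-13 cal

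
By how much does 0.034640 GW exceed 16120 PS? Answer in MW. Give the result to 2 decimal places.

22.78 MW

0.034640 GW = 34.6400 MW and 16120 PS = 11.8562 MW.
34.6400 − 11.8562 ≈ 22.78 MW.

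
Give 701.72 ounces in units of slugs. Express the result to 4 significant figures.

1 ounce = 0.00194256 slug.
Then 701.72 × 0.00194256 ≈ 1.363 slug.

1.363 slug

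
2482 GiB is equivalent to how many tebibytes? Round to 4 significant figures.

2.424 TiB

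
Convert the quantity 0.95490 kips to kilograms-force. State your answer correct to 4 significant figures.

1 kip = 453.592 kgf.
Then 0.95490 × 453.592 ≈ 433.1 kgf.

433.1 kgf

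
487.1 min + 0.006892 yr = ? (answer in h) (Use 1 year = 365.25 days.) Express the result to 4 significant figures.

68.53 h

487.1 min = 8.11833 h and 0.006892 yr = 60.4153 h.
8.11833 + 60.4153 ≈ 68.53 h.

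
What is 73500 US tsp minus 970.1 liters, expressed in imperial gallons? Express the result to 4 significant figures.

-133.7 imp gal

73500 US tsp = 79.6895 imp gal and 970.1 L = 213.392 imp gal.
79.6895 − 213.392 ≈ -133.7 imp gal.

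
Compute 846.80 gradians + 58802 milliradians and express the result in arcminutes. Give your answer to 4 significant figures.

247900 arcmin

846.80 grad = 45727.2 arcmin and 58802 mrad = 202146 arcmin.
45727.2 + 202146 ≈ 247900 arcmin.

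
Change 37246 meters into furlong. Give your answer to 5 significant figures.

185.15 furlong

1 m = 0.00497097 furlong.
Then 37246 × 0.00497097 ≈ 185.15 furlong.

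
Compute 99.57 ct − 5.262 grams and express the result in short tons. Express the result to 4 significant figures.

1.615 × 10^-5 short ton

99.57 ct = 2.19514 × 10^-5 short ton and 5.262 g = 5.80036 × 10^-6 short ton.
2.19514 × 10^-5 − 5.80036 × 10^-6 ≈ 1.615 × 10^-5 short ton.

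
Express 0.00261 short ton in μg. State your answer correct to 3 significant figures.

1 short ton = 9.07185 × 10^11 micrograms.
So 0.00261 × 9.07185 × 10^11 ≈ 2.37 × 10^9 μg.

2.37 × 10^9 μg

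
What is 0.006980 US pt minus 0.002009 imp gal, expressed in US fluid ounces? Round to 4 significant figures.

-0.1971 US fl oz

0.006980 US pt = 0.111680 US fl oz and 0.002009 imp gal = 0.308827 US fl oz.
0.111680 − 0.308827 ≈ -0.1971 US fl oz.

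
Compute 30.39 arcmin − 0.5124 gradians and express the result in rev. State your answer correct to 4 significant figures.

30.39 arcmin = 0.00140694 rev and 0.5124 grad = 0.00128100 rev.
0.00140694 − 0.00128100 ≈ 0.0001259 rev.

0.0001259 rev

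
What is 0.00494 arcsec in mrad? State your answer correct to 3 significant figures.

2.39 × 10^-5 mrad

1 arcsec = 0.00484814 milliradians.
Thus 0.00494 × 0.00484814 ≈ 2.39 × 10^-5 mrad.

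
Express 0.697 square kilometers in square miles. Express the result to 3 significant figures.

0.269 square miles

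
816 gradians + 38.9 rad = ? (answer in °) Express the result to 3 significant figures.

816 grad = 734.400 ° and 38.9 rad = 2228.81 °.
734.400 + 2228.81 ≈ 2960 °.

2960 °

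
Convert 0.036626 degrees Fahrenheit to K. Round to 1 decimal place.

K = (°F + 459.67) × 5/9.
Applying the formula gives 255.4 K.

255.4 K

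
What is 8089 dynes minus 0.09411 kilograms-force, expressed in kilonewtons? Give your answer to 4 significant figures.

-0.0008420 kN

8089 dyn = 8.08900e-5 kN and 0.09411 kgf = 0.000922904 kN.
8.08900e-5 − 0.000922904 ≈ -0.0008420 kN.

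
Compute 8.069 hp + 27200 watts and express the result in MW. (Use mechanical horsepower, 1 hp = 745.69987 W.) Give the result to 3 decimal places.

0.033 MW

8.069 hp = 0.00601705 MW and 27200 W = 0.0272000 MW.
0.00601705 + 0.0272000 ≈ 0.033 MW.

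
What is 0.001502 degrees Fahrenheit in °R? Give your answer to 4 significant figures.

459.7 °R

°R = °F + 459.67.
Applying the formula gives 459.7 °R.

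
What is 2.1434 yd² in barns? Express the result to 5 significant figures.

1.7922e+28 barn

1 square yard = 8.36127e+27 barns.
Then 2.1434 × 8.36127e+27 ≈ 1.7922e+28 barn.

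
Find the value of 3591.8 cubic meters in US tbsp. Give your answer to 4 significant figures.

2.429 × 10^8 US tablespoons

1 m³ = 67628.0 US tbsp.
Thus 3591.8 × 67628.0 ≈ 2.429 × 10^8 US tbsp.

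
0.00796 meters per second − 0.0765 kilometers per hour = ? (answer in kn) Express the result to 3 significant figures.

0.00796 m/s = 0.0154730 kn and 0.0765 km/h = 0.0413067 kn.
0.0154730 − 0.0413067 ≈ -0.0258 kn.

-0.0258 kn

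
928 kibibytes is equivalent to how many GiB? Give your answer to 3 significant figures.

1 KiB = 9.53674e-7 gibibytes.
928 × 9.53674e-7 ≈ 0.000885 GiB.

0.000885 gibibytes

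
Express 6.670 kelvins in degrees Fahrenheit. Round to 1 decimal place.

K = (°F + 459.67) × 5/9.
Applying the formula gives -447.7 °F.

-447.7 °F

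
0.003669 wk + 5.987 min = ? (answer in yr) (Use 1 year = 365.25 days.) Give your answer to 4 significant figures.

0.003669 wk = 7.03162 × 10^-5 yr and 5.987 min = 1.13830 × 10^-5 yr.
7.03162 × 10^-5 + 1.13830 × 10^-5 ≈ 8.170 × 10^-5 yr.

8.170 × 10^-5 yr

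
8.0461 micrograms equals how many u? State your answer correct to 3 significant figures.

1 μg = 6.02214e+17 u.
So 8.0461 × 6.02214e+17 ≈ 4.85e+18 u.

4.85e+18 u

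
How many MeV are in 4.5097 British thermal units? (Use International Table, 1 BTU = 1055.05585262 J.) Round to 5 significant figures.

1 British thermal unit = 6.58514e+15 MeV.
Thus 4.5097 × 6.58514e+15 ≈ 2.9697e+16 MeV.

2.9697e+16 megaelectronvolts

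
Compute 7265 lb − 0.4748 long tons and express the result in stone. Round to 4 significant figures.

443.0 stone

7265 lb = 518.929 st and 0.4748 long ton = 75.9680 st.
518.929 − 75.9680 ≈ 443.0 st.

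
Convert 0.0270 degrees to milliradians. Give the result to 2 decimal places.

0.47 mrad

1 degree = 17.4533 milliradians.
Then 0.0270 × 17.4533 ≈ 0.47 mrad.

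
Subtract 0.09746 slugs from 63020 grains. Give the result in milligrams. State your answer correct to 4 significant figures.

63020 gr = 4.08363e+6 mg and 0.09746 slug = 1.42232e+6 mg.
4.08363e+6 − 1.42232e+6 ≈ 2.661e+6 mg.

2.661e+6 milligrams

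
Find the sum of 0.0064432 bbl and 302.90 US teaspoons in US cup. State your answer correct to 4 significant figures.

10.64 US cups

0.0064432 bbl = 4.32983 US cup and 302.90 US tsp = 6.31042 US cup.
4.32983 + 6.31042 ≈ 10.64 US cup.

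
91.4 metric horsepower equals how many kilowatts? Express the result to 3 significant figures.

1 metric horsepower = 0.735499 kilowatts.
Then 91.4 × 0.735499 ≈ 67.2 kW.

67.2 kW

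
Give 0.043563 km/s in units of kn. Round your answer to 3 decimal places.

1 km/s = 1943.84 knots.
Then 0.043563 × 1943.84 ≈ 84.680 kn.

84.680 kn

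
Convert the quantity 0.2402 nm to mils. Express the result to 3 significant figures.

1 nanometer = 3.93701e-5 mil.
Thus 0.2402 × 3.93701e-5 ≈ 9.46e-6 mil.

9.46e-6 mil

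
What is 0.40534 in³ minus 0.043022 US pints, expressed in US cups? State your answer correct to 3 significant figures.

-0.0580 US cup

0.40534 in³ = 0.0280755 US cup and 0.043022 US pt = 0.0860440 US cup.
0.0280755 − 0.0860440 ≈ -0.0580 US cup.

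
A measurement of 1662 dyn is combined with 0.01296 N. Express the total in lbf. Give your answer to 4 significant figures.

1662 dyn = 0.00373632 lbf and 0.01296 N = 0.00291352 lbf.
0.00373632 + 0.00291352 ≈ 0.006650 lbf.

0.006650 pounds-force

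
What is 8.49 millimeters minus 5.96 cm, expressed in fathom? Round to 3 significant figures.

-0.0279 fathom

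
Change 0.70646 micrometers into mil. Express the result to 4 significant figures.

0.02781 mil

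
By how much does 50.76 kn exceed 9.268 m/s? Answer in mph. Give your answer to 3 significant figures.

50.76 kn = 58.4136 mph and 9.268 m/s = 20.7319 mph.
58.4136 − 20.7319 ≈ 37.7 mph.

37.7 miles per hour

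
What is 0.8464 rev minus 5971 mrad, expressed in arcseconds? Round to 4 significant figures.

0.8464 rev = 1.09693 × 10^6 arcsec and 5971 mrad = 1.23161 × 10^6 arcsec.
1.09693 × 10^6 − 1.23161 × 10^6 ≈ -134700 arcsec.

-134700 arcseconds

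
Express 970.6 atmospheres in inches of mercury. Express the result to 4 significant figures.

1 atmosphere = 29.9213 inHg.
Then 970.6 × 29.9213 ≈ 29040 inHg.

29040 inHg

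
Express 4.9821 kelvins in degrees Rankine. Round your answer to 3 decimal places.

°R = K × 9/5.
Applying the formula gives 8.968 °R.

8.968 degrees Rankine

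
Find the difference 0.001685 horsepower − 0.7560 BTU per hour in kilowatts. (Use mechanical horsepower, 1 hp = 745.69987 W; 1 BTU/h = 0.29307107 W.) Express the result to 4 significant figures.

0.001035 kW

0.001685 hp = 0.00125650 kW and 0.7560 BTU/h = 0.000221562 kW.
0.00125650 − 0.000221562 ≈ 0.001035 kW.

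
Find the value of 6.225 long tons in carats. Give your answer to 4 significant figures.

1 long ton = 5.08023e+6 carats.
Thus 6.225 × 5.08023e+6 ≈ 3.162e+7 ct.

3.162e+7 ct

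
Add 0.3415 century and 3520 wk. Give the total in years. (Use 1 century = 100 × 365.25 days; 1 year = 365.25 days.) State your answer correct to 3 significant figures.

0.3415 century = 34.1500 yr and 3520 wk = 67.4606 yr.
34.1500 + 67.4606 ≈ 102 yr.

102 years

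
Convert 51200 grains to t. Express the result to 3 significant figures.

0.00332 metric tons

1 gr = 6.47989e-8 t.
51200 × 6.47989e-8 ≈ 0.00332 t.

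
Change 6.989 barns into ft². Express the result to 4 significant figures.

1 barn = 1.07639e-27 ft².
So 6.989 × 1.07639e-27 ≈ 7.523e-27 ft².

7.523e-27 ft²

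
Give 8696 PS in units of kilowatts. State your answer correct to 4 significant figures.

6396 kW

1 metric horsepower = 0.735499 kilowatts.
Then 8696 × 0.735499 ≈ 6396 kW.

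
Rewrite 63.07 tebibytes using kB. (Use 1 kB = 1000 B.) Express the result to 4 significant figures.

1 TiB = 1.09951 × 10^9 kB.
Thus 63.07 × 1.09951 × 10^9 ≈ 6.935 × 10^10 kB.

6.935 × 10^10 kB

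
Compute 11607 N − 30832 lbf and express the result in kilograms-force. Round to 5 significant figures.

-12802 kgf

11607 N = 1183.58 kgf and 30832 lbf = 13985.2 kgf.
1183.58 − 13985.2 ≈ -12802 kgf.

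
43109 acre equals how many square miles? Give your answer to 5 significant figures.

67.358 mi²

1 acre = 0.00156250 square miles.
So 43109 × 0.00156250 ≈ 67.358 mi².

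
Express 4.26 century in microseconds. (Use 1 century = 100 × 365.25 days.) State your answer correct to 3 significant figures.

1 century = 3.15576e+15 μs.
So 4.26 × 3.15576e+15 ≈ 1.34e+16 μs.

1.34e+16 μs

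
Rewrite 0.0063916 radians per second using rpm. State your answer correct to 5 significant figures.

0.061035 rpm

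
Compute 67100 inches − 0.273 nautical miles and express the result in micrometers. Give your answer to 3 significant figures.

67100 in = 1.70434 × 10^9 μm and 0.273 nmi = 5.05596 × 10^8 μm.
1.70434 × 10^9 − 5.05596 × 10^8 ≈ 1.20 × 10^9 μm.

1.20 × 10^9 micrometers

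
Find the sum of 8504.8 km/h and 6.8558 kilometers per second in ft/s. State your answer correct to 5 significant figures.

8504.8 km/h = 7750.80 ft/s and 6.8558 km/s = 22492.8 ft/s.
7750.80 + 22492.8 ≈ 30244 ft/s.

30244 feet per second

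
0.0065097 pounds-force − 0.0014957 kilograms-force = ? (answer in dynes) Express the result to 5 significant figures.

0.0065097 lbf = 2895.66 dyn and 0.0014957 kgf = 1466.78 dyn.
2895.66 − 1466.78 ≈ 1428.9 dyn.

1428.9 dynes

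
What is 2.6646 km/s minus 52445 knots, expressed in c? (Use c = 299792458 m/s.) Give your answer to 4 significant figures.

2.6646 km/s = 8.88815 × 10^-6 c and 52445 kn = 8.99957 × 10^-5 c.
8.88815 × 10^-6 − 8.99957 × 10^-5 ≈ -8.111 × 10^-5 c.

-8.111 × 10^-5 c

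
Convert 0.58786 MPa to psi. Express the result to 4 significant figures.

85.26 psi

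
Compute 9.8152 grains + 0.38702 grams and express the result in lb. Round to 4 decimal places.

9.8152 gr = 0.00140217 lb and 0.38702 g = 0.000853233 lb.
0.00140217 + 0.000853233 ≈ 0.0023 lb.

0.0023 pounds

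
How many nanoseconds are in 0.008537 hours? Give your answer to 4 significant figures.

3.073e+10 nanoseconds

1 h = 3.60000e+12 nanoseconds.
So 0.008537 × 3.60000e+12 ≈ 3.073e+10 ns.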